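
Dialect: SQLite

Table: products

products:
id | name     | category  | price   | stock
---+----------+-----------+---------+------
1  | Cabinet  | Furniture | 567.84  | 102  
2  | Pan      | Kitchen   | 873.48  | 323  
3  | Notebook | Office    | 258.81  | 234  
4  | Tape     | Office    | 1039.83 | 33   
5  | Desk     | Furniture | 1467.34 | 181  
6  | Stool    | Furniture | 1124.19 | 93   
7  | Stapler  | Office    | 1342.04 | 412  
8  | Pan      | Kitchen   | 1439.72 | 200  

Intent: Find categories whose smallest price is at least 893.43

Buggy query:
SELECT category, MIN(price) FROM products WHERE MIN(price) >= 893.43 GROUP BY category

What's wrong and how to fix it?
Bug: MIN() in WHERE is a misuse of aggregate

Fix: Use HAVING for the per-group MIN condition

Corrected query:
SELECT category, MIN(price) FROM products GROUP BY category HAVING MIN(price) >= 893.43

Result:
(no rows)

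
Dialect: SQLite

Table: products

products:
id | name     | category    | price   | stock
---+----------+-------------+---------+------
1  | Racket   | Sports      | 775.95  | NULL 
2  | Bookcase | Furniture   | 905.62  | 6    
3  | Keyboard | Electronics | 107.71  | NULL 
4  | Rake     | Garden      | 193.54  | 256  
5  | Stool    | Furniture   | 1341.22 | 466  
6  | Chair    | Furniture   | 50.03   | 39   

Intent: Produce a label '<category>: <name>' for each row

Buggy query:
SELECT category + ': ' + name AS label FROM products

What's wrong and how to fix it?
Bug: SQLite uses || for string concatenation; + coerces text to numbers (yielding 0)

Fix: Replace + with || to concatenate text

Corrected query:
SELECT category || ': ' || name AS label FROM products

Result:
label                
---------------------
Sports: Racket       
Furniture: Bookcase  
Electronics: Keyboard
Garden: Rake         
Furniture: Stool     
Furniture: Chair     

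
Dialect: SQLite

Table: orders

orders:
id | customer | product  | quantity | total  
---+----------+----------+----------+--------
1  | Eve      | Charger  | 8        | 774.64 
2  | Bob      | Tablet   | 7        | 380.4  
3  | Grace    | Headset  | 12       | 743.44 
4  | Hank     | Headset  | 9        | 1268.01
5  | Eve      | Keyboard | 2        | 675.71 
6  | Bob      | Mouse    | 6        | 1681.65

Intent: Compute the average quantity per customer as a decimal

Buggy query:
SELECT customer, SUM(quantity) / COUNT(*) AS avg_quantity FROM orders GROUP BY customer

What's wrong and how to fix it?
Bug: Both operands are integers, so '/' performs integer division and truncates

Fix: Cast one side to REAL so the division keeps the fractional part

Corrected query:
SELECT customer, SUM(quantity) * 1.0 / COUNT(*) AS avg_quantity FROM orders GROUP BY customer

Result:
customer | avg_quantity
---------+-------------
Bob      | 6.5         
Eve      | 5           
Grace    | 12          
Hank     | 9           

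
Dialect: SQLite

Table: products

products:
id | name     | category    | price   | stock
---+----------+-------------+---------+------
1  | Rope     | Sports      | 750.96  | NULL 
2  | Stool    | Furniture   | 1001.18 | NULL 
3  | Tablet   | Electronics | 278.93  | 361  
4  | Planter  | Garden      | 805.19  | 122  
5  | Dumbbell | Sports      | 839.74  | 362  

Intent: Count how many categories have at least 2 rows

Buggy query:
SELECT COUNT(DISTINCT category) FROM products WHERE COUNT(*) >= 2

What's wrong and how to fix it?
Bug: WHERE filters individual rows, not groups, so a group-level COUNT is invalid there

Fix: Group first with HAVING COUNT(*) >= 2, then COUNT the resulting groups

Corrected query:
SELECT COUNT(*) FROM (SELECT category FROM products GROUP BY category HAVING COUNT(*) >= 2)

Result:
COUNT(*)
--------
1       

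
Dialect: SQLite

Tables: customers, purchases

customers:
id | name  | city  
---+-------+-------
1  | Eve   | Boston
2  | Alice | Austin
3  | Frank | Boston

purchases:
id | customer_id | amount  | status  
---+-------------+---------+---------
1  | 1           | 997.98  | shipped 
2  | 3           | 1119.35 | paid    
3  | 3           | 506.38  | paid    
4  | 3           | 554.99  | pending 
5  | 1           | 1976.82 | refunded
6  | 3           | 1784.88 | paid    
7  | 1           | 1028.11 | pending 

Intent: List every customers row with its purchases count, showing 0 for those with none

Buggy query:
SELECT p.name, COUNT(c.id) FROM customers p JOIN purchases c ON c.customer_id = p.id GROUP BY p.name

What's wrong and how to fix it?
Bug: INNER JOIN drops customers rows that have no matching purchases rows

Fix: Switch to LEFT JOIN to retain unmatched parent rows

Corrected query:
SELECT p.name, COUNT(c.id) FROM customers p LEFT JOIN purchases c ON c.customer_id = p.id GROUP BY p.name

Result:
name  | COUNT(c.id)
------+------------
Alice | 0          
Eve   | 3          
Frank | 4          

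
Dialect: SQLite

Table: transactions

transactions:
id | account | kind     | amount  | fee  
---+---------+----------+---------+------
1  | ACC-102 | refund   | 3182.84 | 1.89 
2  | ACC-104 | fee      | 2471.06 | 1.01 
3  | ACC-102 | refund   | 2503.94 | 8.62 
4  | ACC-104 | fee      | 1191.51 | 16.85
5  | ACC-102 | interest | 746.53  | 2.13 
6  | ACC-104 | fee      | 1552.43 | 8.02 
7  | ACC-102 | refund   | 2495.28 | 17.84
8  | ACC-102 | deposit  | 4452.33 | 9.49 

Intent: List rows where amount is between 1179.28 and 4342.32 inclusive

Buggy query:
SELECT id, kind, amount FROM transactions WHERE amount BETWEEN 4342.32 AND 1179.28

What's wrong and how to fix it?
Bug: BETWEEN expects the lower bound first; with 4342.32 AND 1179.28 the range is empty

Fix: Write BETWEEN 1179.28 AND 4342.32

Corrected query:
SELECT id, kind, amount FROM transactions WHERE amount BETWEEN 1179.28 AND 4342.32

Result:
id | kind   | amount 
---+--------+--------
1  | refund | 3182.84
2  | fee    | 2471.06
3  | refund | 2503.94
4  | fee    | 1191.51
6  | fee    | 1552.43
7  | refund | 2495.28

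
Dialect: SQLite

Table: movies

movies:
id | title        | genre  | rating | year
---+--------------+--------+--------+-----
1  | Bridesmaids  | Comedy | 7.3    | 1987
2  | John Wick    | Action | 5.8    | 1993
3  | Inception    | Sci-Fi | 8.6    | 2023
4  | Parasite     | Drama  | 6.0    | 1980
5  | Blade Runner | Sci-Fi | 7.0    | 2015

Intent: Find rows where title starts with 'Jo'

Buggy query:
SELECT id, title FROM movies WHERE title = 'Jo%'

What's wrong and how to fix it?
Bug: Wildcards only work with LIKE; '=' treats '%' as a literal character

Fix: Use LIKE for wildcard pattern matching

Corrected query:
SELECT id, title FROM movies WHERE title LIKE 'Jo%'

Result:
id | title    
---+----------
2  | John Wick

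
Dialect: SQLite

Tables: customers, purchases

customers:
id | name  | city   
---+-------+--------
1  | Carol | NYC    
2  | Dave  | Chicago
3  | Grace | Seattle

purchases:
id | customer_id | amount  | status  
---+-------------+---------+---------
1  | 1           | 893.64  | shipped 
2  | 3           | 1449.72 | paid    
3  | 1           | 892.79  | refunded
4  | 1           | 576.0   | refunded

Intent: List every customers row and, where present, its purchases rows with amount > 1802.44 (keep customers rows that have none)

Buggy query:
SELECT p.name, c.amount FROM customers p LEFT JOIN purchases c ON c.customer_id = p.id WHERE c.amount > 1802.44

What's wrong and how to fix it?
Bug: A WHERE condition on the right-hand table after LEFT JOIN drops unmatched parents

Fix: Put 'c.amount > 1802.44' in the JOIN's ON clause instead of WHERE

Corrected query:
SELECT p.name, c.amount FROM customers p LEFT JOIN purchases c ON c.customer_id = p.id AND c.amount > 1802.44

Result:
name  | amount
------+-------
Carol | NULL  
Dave  | NULL  
Grace | NULL  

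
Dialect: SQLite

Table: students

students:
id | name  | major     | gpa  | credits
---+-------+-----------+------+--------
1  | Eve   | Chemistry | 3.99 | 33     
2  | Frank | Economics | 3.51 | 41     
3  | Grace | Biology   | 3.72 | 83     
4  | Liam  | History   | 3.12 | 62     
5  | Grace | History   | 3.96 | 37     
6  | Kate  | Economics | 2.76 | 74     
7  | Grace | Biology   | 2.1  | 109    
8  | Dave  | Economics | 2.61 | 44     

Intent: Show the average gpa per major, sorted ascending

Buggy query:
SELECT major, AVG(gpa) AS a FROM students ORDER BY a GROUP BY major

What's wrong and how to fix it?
Bug: GROUP BY must precede ORDER BY

Fix: Reorder: SELECT … FROM … GROUP BY … ORDER BY …

Corrected query:
SELECT major, AVG(gpa) AS a FROM students GROUP BY major ORDER BY a

Result:
major     | a   
----------+-----
Biology   | 2.91
Economics | 2.96
History   | 3.54
Chemistry | 3.99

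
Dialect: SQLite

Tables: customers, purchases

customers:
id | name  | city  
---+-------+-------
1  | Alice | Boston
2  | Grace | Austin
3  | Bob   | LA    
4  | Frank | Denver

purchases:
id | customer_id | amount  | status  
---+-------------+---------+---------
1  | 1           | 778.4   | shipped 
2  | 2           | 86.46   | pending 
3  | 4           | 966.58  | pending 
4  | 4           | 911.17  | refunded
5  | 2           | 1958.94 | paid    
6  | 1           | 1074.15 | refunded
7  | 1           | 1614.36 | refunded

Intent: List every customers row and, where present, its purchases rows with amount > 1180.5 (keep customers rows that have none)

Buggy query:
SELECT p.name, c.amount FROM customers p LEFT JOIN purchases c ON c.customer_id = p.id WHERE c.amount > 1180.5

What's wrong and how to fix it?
Bug: Filtering c.amount in WHERE discards the NULL rows produced by LEFT JOIN, turning it into an inner join

Fix: Put 'c.amount > 1180.5' in the JOIN's ON clause instead of WHERE

Corrected query:
SELECT p.name, c.amount FROM customers p LEFT JOIN purchases c ON c.customer_id = p.id AND c.amount > 1180.5

Result:
name  | amount 
------+--------
Alice | 1614.36
Grace | 1958.94
Bob   | NULL   
Frank | NULL   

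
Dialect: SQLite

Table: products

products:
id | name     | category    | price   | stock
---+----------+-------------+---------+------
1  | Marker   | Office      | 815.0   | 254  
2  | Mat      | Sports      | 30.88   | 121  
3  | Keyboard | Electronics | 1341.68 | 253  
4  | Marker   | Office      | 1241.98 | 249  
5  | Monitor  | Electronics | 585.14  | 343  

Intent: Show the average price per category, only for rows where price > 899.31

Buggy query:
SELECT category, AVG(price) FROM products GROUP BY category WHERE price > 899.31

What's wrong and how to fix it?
Bug: WHERE cannot follow GROUP BY

Fix: Move the WHERE clause before GROUP BY

Corrected query:
SELECT category, AVG(price) FROM products WHERE price > 899.31 GROUP BY category

Result:
category    | AVG(price)
------------+-----------
Electronics | 1341.68   
Office      | 1241.98   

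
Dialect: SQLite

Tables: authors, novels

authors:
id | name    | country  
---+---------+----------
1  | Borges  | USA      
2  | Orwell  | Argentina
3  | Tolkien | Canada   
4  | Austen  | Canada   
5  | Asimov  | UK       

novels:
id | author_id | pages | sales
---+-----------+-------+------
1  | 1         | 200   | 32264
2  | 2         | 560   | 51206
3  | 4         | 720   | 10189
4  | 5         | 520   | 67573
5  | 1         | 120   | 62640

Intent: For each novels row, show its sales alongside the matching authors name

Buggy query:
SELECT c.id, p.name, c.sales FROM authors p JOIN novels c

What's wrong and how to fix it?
Bug: Missing join condition: each novels row is matched to all authors rows instead of just its own

Fix: Specify the join condition linking the foreign key to the parent id

Corrected query:
SELECT c.id, p.name, c.sales FROM authors p JOIN novels c ON c.author_id = p.id

Result:
id | name   | sales
---+--------+------
1  | Borges | 32264
2  | Orwell | 51206
3  | Austen | 10189
4  | Asimov | 67573
5  | Borges | 62640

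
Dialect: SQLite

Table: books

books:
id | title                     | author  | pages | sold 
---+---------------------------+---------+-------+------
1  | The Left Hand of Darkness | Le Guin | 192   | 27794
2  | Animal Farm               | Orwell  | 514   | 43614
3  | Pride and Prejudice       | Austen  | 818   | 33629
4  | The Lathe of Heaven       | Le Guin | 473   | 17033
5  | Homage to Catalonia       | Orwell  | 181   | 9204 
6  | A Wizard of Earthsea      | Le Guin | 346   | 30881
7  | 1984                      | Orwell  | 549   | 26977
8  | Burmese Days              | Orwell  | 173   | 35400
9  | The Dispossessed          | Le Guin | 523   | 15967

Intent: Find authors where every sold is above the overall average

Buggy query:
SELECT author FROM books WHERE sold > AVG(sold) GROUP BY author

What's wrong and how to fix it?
Bug: WHERE evaluates per row before aggregation, so AVG() is unavailable

Fix: Use a subquery for AVG and a HAVING MIN(...) filter so the condition holds for every row in the group

Corrected query:
SELECT author FROM books GROUP BY author HAVING MIN(sold) > (SELECT AVG(sold) FROM books)

Result:
author
------
Austen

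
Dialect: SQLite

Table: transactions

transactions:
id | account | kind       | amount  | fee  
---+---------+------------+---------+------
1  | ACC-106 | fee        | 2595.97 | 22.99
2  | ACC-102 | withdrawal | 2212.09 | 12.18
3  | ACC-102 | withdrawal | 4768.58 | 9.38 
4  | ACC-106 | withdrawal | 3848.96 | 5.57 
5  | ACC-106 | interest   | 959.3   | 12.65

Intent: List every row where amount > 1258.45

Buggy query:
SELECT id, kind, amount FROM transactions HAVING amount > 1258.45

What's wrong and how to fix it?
Bug: HAVING filters the output of aggregation, but this query has no GROUP BY and no aggregate functions, so SQLite rejects it (HAVING clause on a non-aggregate query); the condition here is per row

Fix: Replace HAVING with WHERE since the condition applies to individual rows

Corrected query:
SELECT id, kind, amount FROM transactions WHERE amount > 1258.45

Result:
id | kind       | amount 
---+------------+--------
1  | fee        | 2595.97
2  | withdrawal | 2212.09
3  | withdrawal | 4768.58
4  | withdrawal | 3848.96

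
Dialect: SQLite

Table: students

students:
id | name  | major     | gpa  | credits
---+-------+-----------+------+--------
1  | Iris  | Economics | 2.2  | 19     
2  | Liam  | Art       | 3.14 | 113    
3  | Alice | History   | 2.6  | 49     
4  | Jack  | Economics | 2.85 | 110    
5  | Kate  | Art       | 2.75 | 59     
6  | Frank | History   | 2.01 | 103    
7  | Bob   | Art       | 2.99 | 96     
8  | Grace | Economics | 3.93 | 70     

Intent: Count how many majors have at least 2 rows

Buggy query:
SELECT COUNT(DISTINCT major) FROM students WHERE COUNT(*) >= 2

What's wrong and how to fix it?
Bug: WHERE filters individual rows, not groups, so a group-level COUNT is invalid there

Fix: Group first with HAVING COUNT(*) >= 2, then COUNT the resulting groups

Corrected query:
SELECT COUNT(*) FROM (SELECT major FROM students GROUP BY major HAVING COUNT(*) >= 2)

Result:
COUNT(*)
--------
3       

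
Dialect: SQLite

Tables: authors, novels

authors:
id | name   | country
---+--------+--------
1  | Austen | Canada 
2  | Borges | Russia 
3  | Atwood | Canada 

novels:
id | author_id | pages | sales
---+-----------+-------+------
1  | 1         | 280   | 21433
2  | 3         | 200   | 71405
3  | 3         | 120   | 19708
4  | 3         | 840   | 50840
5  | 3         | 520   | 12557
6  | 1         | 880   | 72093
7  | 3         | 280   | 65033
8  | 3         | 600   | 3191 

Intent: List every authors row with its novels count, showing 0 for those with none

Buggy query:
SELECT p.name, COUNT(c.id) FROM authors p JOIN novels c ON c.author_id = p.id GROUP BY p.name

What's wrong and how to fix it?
Bug: An inner join excludes parents with zero children

Fix: Use LEFT JOIN so parents without children still appear (COUNT(c.id) gives 0)

Corrected query:
SELECT p.name, COUNT(c.id) FROM authors p LEFT JOIN novels c ON c.author_id = p.id GROUP BY p.name

Result:
name   | COUNT(c.id)
-------+------------
Atwood | 6          
Austen | 2          
Borges | 0          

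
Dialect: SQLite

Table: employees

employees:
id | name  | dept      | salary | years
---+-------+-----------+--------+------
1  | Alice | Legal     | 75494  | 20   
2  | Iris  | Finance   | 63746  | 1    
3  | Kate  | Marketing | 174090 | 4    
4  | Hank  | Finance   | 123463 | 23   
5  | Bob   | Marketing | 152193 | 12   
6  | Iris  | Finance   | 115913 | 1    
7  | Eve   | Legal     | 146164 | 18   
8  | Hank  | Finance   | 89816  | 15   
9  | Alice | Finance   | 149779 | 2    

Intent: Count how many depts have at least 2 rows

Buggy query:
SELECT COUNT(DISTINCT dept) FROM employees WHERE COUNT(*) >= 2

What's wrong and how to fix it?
Bug: WHERE filters individual rows, not groups, so a group-level COUNT is invalid there

Fix: Group first with HAVING COUNT(*) >= 2, then COUNT the resulting groups

Corrected query:
SELECT COUNT(*) FROM (SELECT dept FROM employees GROUP BY dept HAVING COUNT(*) >= 2)

Result:
COUNT(*)
--------
3       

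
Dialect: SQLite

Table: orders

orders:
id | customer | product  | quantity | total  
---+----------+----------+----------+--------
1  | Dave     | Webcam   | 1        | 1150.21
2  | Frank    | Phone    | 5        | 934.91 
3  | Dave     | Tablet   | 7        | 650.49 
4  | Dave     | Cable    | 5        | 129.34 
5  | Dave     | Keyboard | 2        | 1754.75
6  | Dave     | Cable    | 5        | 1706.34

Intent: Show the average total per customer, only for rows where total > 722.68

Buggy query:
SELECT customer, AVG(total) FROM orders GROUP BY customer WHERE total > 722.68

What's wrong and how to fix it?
Bug: Row-level WHERE must come before GROUP BY in the clause order

Fix: Move the WHERE clause before GROUP BY

Corrected query:
SELECT customer, AVG(total) FROM orders WHERE total > 722.68 GROUP BY customer

Result:
customer | AVG(total)
---------+-----------
Dave     | 1537.1    
Frank    | 934.91    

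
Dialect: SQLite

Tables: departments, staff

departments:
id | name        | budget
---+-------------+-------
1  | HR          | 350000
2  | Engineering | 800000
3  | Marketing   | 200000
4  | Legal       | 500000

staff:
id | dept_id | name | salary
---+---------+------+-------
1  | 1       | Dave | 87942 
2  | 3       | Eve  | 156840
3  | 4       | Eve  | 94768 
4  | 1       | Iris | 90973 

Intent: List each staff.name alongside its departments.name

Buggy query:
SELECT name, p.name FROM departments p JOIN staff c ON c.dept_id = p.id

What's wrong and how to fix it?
Bug: Both tables have a 'name' column; the unqualified reference is ambiguous

Fix: Prefix ambiguous columns with the table alias

Corrected query:
SELECT c.name, p.name FROM departments p JOIN staff c ON c.dept_id = p.id

Result:
name | name     
-----+----------
Dave | HR       
Eve  | Marketing
Eve  | Legal    
Iris | HR       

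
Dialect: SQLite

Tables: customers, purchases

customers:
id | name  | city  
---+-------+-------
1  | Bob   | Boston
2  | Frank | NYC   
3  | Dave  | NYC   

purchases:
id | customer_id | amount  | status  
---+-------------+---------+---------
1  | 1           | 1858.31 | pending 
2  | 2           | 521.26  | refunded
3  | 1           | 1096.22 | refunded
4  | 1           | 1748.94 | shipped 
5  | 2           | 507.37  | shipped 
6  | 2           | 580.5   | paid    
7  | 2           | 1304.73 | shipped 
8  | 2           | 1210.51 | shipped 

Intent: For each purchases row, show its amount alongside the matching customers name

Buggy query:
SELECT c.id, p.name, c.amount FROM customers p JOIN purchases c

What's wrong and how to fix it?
Bug: Missing join condition: each purchases row is matched to all customers rows instead of just its own

Fix: Add ON c.customer_id = p.id to the JOIN

Corrected query:
SELECT c.id, p.name, c.amount FROM customers p JOIN purchases c ON c.customer_id = p.id

Result:
id | name  | amount 
---+-------+--------
1  | Bob   | 1858.31
2  | Frank | 521.26 
3  | Bob   | 1096.22
4  | Bob   | 1748.94
5  | Frank | 507.37 
6  | Frank | 580.5  
7  | Frank | 1304.73
8  | Frank | 1210.51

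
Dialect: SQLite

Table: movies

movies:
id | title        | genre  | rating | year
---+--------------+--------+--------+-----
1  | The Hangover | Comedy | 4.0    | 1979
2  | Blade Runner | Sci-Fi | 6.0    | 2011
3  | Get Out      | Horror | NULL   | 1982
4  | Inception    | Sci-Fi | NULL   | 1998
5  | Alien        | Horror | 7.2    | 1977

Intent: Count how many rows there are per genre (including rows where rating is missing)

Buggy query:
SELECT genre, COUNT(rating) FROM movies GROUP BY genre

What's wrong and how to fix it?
Bug: COUNT(column) counts non-NULL values only; rows with NULL rating aren't counted

Fix: Use COUNT(*) to count all rows regardless of NULL

Corrected query:
SELECT genre, COUNT(*) FROM movies GROUP BY genre

Result:
genre  | COUNT(*)
-------+---------
Comedy | 1       
Horror | 2       
Sci-Fi | 2       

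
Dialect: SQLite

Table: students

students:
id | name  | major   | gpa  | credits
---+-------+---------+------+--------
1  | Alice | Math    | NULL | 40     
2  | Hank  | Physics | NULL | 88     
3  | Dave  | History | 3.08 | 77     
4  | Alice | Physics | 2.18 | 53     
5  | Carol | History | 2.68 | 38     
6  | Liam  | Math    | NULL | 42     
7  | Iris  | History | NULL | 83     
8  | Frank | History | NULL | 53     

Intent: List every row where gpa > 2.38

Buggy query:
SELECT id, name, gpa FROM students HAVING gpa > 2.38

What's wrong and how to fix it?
Bug: HAVING filters the output of aggregation, but this query has no GROUP BY and no aggregate functions, so SQLite rejects it (HAVING clause on a non-aggregate query); the condition here is per row

Fix: Replace HAVING with WHERE since the condition applies to individual rows

Corrected query:
SELECT id, name, gpa FROM students WHERE gpa > 2.38

Result:
id | name  | gpa 
---+-------+-----
3  | Dave  | 3.08
5  | Carol | 2.68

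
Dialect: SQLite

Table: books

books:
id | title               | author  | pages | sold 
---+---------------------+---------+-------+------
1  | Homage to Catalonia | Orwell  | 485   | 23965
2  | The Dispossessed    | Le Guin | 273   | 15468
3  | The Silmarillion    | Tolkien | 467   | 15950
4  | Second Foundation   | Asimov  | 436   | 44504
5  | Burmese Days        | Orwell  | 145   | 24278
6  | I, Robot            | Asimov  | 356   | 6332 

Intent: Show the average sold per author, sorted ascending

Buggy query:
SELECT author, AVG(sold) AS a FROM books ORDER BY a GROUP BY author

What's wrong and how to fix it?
Bug: ORDER BY appears before GROUP BY; SQL clause order requires GROUP BY first

Fix: Reorder: SELECT … FROM … GROUP BY … ORDER BY …

Corrected query:
SELECT author, AVG(sold) AS a FROM books GROUP BY author ORDER BY a

Result:
author  | a      
--------+--------
Le Guin | 15468  
Tolkien | 15950  
Orwell  | 24121.5
Asimov  | 25418  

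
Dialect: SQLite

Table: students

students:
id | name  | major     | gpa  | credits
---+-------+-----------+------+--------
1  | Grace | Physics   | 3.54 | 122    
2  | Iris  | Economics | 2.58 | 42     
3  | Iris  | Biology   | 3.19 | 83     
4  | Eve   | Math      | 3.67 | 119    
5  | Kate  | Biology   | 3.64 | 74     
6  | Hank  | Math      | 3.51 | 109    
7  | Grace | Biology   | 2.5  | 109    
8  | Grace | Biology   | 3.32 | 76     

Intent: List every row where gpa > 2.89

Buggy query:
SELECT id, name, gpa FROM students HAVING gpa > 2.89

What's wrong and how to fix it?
Bug: HAVING filters the output of aggregation, but this query has no GROUP BY and no aggregate functions, so SQLite rejects it (HAVING clause on a non-aggregate query); the condition here is per row

Fix: Replace HAVING with WHERE since the condition applies to individual rows

Corrected query:
SELECT id, name, gpa FROM students WHERE gpa > 2.89

Result:
id | name  | gpa 
---+-------+-----
1  | Grace | 3.54
3  | Iris  | 3.19
4  | Eve   | 3.67
5  | Kate  | 3.64
6  | Hank  | 3.51
8  | Grace | 3.32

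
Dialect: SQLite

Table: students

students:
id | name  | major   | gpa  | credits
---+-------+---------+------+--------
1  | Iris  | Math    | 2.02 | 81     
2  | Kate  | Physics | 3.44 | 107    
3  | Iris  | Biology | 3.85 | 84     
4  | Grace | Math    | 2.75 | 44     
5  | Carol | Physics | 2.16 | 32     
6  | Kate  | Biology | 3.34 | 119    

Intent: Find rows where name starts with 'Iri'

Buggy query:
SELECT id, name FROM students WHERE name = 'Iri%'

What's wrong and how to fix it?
Bug: Wildcards only work with LIKE; '=' treats '%' as a literal character

Fix: Use LIKE for wildcard pattern matching

Corrected query:
SELECT id, name FROM students WHERE name LIKE 'Iri%'

Result:
id | name
---+-----
1  | Iris
3  | Iris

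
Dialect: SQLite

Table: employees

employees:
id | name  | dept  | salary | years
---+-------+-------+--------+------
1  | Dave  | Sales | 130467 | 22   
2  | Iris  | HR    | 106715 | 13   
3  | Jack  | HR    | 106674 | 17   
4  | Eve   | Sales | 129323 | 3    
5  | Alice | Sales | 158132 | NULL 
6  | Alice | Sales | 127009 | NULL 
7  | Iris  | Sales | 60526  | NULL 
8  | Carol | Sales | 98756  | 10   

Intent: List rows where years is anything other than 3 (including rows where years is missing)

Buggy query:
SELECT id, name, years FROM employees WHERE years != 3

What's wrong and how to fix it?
Bug: Inequality against NULL is unknown, not true; rows with NULL are dropped

Fix: Handle NULL separately with IS NULL alongside the inequality

Corrected query:
SELECT id, name, years FROM employees WHERE years != 3 OR years IS NULL

Result:
id | name  | years
---+-------+------
1  | Dave  | 22   
2  | Iris  | 13   
3  | Jack  | 17   
5  | Alice | NULL 
6  | Alice | NULL 
7  | Iris  | NULL 
8  | Carol | 10   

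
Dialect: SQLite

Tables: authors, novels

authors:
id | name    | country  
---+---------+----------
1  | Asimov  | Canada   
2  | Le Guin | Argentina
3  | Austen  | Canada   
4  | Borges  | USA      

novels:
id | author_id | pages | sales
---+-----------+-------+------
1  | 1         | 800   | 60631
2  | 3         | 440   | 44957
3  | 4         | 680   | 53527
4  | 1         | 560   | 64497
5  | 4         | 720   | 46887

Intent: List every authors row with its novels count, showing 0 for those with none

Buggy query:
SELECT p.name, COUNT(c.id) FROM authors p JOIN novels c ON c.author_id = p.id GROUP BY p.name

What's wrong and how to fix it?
Bug: An inner join excludes parents with zero children

Fix: Switch to LEFT JOIN to retain unmatched parent rows

Corrected query:
SELECT p.name, COUNT(c.id) FROM authors p LEFT JOIN novels c ON c.author_id = p.id GROUP BY p.name

Result:
name    | COUNT(c.id)
--------+------------
Asimov  | 2          
Austen  | 1          
Borges  | 2          
Le Guin | 0          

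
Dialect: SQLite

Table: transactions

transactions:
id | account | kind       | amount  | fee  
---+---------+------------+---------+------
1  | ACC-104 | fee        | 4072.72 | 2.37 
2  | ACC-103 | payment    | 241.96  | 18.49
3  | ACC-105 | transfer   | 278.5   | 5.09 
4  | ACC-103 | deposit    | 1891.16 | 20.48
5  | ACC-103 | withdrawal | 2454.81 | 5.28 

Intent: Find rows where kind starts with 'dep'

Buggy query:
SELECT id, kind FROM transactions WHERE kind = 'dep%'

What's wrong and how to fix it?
Bug: Wildcards only work with LIKE; '=' treats '%' as a literal character

Fix: Replace '=' with LIKE so 'dep%' is treated as a pattern

Corrected query:
SELECT id, kind FROM transactions WHERE kind LIKE 'dep%'

Result:
id | kind   
---+--------
4  | deposit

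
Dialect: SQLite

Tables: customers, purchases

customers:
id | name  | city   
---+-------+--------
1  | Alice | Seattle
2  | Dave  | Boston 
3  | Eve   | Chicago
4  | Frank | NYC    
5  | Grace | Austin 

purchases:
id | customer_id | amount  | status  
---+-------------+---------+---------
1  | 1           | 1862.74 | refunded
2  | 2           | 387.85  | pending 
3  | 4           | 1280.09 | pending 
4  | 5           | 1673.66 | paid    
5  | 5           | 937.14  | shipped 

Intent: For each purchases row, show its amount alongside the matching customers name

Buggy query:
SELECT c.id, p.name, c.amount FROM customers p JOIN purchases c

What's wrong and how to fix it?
Bug: JOIN with no ON clause produces a cartesian product; every purchases row pairs with every customers row

Fix: Add ON c.customer_id = p.id to the JOIN

Corrected query:
SELECT c.id, p.name, c.amount FROM customers p JOIN purchases c ON c.customer_id = p.id

Result:
id | name  | amount 
---+-------+--------
1  | Alice | 1862.74
2  | Dave  | 387.85 
3  | Frank | 1280.09
4  | Grace | 1673.66
5  | Grace | 937.14 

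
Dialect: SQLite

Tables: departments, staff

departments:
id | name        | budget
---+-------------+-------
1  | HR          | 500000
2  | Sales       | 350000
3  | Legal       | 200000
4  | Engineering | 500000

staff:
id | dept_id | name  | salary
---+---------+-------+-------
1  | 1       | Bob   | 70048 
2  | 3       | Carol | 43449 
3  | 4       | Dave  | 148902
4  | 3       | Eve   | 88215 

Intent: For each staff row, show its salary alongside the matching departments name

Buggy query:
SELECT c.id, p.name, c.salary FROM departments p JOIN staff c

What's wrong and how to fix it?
Bug: JOIN with no ON clause produces a cartesian product; every staff row pairs with every departments row

Fix: Specify the join condition linking the foreign key to the parent id

Corrected query:
SELECT c.id, p.name, c.salary FROM departments p JOIN staff c ON c.dept_id = p.id

Result:
id | name        | salary
---+-------------+-------
1  | HR          | 70048 
2  | Legal       | 43449 
3  | Engineering | 148902
4  | Legal       | 88215 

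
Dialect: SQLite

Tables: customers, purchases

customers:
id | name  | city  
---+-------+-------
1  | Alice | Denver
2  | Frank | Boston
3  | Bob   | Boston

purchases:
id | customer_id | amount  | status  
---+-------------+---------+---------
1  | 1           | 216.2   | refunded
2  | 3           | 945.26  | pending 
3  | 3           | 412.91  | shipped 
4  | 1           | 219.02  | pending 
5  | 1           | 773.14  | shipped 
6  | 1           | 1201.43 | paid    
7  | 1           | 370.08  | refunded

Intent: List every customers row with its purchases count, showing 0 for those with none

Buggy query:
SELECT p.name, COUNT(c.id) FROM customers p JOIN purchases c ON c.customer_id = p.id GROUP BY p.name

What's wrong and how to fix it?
Bug: INNER JOIN drops customers rows that have no matching purchases rows

Fix: Switch to LEFT JOIN to retain unmatched parent rows

Corrected query:
SELECT p.name, COUNT(c.id) FROM customers p LEFT JOIN purchases c ON c.customer_id = p.id GROUP BY p.name

Result:
name  | COUNT(c.id)
------+------------
Alice | 5          
Bob   | 2          
Frank | 0          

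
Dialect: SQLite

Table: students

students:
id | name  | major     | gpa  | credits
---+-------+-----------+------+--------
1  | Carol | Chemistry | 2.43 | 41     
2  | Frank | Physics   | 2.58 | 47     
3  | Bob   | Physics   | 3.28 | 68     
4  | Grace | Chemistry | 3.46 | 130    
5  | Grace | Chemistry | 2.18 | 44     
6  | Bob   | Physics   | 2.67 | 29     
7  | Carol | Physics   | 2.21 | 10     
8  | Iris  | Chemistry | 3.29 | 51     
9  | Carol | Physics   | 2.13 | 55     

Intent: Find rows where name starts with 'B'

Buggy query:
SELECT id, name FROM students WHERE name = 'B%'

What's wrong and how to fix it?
Bug: Wildcards only work with LIKE; '=' treats '%' as a literal character

Fix: Replace '=' with LIKE so 'B%' is treated as a pattern

Corrected query:
SELECT id, name FROM students WHERE name LIKE 'B%'

Result:
id | name
---+-----
3  | Bob 
6  | Bob 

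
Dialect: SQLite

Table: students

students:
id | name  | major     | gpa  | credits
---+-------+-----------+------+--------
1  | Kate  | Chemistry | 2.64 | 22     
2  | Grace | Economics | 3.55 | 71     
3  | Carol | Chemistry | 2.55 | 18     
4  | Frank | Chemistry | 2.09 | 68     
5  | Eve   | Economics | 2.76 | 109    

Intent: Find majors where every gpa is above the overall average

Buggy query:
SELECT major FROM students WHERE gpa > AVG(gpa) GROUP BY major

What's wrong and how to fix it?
Bug: AVG() is an aggregate; it can't sit directly in WHERE

Fix: Use a subquery for AVG and a HAVING MIN(...) filter so the condition holds for every row in the group

Corrected query:
SELECT major FROM students GROUP BY major HAVING MIN(gpa) > (SELECT AVG(gpa) FROM students)

Result:
major    
---------
Economics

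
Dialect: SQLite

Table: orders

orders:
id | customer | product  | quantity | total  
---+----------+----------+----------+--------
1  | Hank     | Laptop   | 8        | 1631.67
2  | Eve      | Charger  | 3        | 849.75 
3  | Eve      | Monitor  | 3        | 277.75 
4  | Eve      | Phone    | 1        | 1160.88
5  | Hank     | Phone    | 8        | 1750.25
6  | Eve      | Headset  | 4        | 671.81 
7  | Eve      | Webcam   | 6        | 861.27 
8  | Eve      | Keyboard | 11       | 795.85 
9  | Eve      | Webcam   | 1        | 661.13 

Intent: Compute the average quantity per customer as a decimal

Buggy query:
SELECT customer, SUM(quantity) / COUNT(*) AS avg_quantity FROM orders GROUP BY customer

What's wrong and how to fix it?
Bug: SUM(quantity) and COUNT(*) are both integers; the division truncates the fractional part

Fix: Cast one side to REAL so the division keeps the fractional part

Corrected query:
SELECT customer, SUM(quantity) * 1.0 / COUNT(*) AS avg_quantity FROM orders GROUP BY customer

Result:
customer | avg_quantity
---------+-------------
Eve      | 4.142857    
Hank     | 8           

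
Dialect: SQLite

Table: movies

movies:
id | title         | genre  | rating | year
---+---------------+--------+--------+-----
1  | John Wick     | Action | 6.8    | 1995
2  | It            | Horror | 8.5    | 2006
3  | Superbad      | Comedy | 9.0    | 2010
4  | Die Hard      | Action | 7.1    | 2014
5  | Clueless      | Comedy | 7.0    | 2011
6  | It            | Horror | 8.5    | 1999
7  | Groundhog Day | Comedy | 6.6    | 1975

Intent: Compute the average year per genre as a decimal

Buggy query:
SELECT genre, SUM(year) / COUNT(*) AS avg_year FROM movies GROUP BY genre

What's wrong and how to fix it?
Bug: SUM(year) and COUNT(*) are both integers; the division truncates the fractional part

Fix: Cast one side to REAL so the division keeps the fractional part

Corrected query:
SELECT genre, SUM(year) * 1.0 / COUNT(*) AS avg_year FROM movies GROUP BY genre

Result:
genre  | avg_year   
-------+------------
Action | 2004.5     
Comedy | 1998.666667
Horror | 2002.5     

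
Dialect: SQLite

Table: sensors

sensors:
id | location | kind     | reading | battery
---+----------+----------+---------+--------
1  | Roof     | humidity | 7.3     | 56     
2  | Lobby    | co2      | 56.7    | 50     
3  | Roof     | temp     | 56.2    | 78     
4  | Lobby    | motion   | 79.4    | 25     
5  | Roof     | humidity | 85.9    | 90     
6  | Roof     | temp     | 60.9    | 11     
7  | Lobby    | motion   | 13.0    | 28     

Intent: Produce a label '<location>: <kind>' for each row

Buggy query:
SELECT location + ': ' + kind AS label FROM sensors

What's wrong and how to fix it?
Bug: '+' is numeric addition; on text columns SQLite converts them to 0 instead of concatenating

Fix: Use the || operator for string concatenation

Corrected query:
SELECT location || ': ' || kind AS label FROM sensors

Result:
label         
--------------
Roof: humidity
Lobby: co2    
Roof: temp    
Lobby: motion 
Roof: humidity
Roof: temp    
Lobby: motion 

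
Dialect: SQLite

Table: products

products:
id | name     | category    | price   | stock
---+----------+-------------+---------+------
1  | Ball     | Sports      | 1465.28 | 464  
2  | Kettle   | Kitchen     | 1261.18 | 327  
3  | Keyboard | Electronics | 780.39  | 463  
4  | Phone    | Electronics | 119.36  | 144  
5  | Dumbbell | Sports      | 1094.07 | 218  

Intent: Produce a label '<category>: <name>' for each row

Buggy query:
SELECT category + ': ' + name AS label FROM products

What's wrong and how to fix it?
Bug: '+' is numeric addition; on text columns SQLite converts them to 0 instead of concatenating

Fix: Use the || operator for string concatenation

Corrected query:
SELECT category || ': ' || name AS label FROM products

Result:
label                
---------------------
Sports: Ball         
Kitchen: Kettle      
Electronics: Keyboard
Electronics: Phone   
Sports: Dumbbell     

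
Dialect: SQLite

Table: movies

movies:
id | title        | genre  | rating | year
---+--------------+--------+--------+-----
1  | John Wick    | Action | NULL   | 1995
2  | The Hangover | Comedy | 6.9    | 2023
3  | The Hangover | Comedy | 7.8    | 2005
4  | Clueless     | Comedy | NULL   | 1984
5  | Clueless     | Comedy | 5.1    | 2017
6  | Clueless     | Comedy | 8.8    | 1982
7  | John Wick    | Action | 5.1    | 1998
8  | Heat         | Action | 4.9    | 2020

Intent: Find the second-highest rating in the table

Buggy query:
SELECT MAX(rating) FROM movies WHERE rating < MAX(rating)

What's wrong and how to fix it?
Bug: The inner MAX is an aggregate inside WHERE, which is not allowed

Fix: Compute the overall MAX in a subquery, then take MAX of rows below it

Corrected query:
SELECT MAX(rating) FROM movies WHERE rating < (SELECT MAX(rating) FROM movies)

Result:
MAX(rating)
-----------
7.8        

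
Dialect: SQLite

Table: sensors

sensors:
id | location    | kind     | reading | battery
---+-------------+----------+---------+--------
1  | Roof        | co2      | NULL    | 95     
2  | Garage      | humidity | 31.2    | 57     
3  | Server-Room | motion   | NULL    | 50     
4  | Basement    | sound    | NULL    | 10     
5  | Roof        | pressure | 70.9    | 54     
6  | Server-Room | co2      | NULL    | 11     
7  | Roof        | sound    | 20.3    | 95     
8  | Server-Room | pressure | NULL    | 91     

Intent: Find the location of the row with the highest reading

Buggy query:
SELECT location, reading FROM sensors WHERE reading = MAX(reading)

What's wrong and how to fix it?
Bug: WHERE is evaluated per row; an aggregate over the whole table isn't defined there

Fix: Use a subquery: WHERE reading = (SELECT MAX(reading) FROM sensors)

Corrected query:
SELECT location, reading FROM sensors WHERE reading = (SELECT MAX(reading) FROM sensors)

Result:
location | reading
---------+--------
Roof     | 70.9   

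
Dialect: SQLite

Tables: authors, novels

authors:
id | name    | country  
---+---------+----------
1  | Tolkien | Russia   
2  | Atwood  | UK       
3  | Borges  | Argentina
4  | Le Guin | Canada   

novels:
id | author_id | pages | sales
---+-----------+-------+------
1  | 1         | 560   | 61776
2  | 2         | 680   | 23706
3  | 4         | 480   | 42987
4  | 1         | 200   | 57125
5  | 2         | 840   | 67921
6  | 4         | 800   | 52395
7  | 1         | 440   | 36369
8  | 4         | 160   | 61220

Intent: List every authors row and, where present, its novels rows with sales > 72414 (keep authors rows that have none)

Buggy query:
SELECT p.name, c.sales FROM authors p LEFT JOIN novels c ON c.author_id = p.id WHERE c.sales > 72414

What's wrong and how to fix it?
Bug: Filtering c.sales in WHERE discards the NULL rows produced by LEFT JOIN, turning it into an inner join

Fix: Move the right-table condition into the ON clause so unmatched parents are kept

Corrected query:
SELECT p.name, c.sales FROM authors p LEFT JOIN novels c ON c.author_id = p.id AND c.sales > 72414

Result:
name    | sales
--------+------
Tolkien | NULL 
Atwood  | NULL 
Borges  | NULL 
Le Guin | NULL 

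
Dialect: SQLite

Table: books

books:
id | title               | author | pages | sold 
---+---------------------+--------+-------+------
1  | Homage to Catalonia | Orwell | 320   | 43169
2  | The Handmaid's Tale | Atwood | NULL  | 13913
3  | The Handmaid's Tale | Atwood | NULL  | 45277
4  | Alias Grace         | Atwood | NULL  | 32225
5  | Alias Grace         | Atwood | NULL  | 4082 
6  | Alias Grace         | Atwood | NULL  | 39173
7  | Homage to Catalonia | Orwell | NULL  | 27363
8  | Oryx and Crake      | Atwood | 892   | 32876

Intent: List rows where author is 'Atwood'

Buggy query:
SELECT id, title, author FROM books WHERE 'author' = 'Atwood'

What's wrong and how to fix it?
Bug: 'author' in single quotes is a string literal, not the column; the comparison is literal-vs-literal and never true

Fix: Reference the column as author without single quotes

Corrected query:
SELECT id, title, author FROM books WHERE author = 'Atwood'

Result:
id | title               | author
---+---------------------+-------
2  | The Handmaid's Tale | Atwood
3  | The Handmaid's Tale | Atwood
4  | Alias Grace         | Atwood
5  | Alias Grace         | Atwood
6  | Alias Grace         | Atwood
8  | Oryx and Crake      | Atwood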